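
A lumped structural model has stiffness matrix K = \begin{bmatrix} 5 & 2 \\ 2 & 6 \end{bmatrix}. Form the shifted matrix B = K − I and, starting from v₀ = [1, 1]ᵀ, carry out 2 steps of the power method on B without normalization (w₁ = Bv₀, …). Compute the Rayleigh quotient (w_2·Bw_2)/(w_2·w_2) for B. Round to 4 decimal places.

B = K − I has rows (4, 2); (2, 5)
w1 = Bv₀ = (6, 7)
w2 = Bw1 = (38, 47)
Bw2 = (246, 311)
w2·Bw2 = 23965; w2·w2 = 3653; μ ≈ 23965/3653 = 6.5604

μ ≈ 6.5604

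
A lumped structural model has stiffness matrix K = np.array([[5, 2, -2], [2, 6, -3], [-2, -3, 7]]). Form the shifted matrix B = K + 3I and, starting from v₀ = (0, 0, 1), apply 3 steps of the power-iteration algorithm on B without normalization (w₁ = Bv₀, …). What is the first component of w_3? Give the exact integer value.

B = K + 3I has rows (8, 2, -2); (2, 9, -3); (-2, -3, 10)
w1 = Bv₀ = (-2, -3, 10)
w2 = Bw1 = (-42, -61, 113)
w3 = Bw2 = (-684, -972, 1397)
Requested component of w3: -684

-684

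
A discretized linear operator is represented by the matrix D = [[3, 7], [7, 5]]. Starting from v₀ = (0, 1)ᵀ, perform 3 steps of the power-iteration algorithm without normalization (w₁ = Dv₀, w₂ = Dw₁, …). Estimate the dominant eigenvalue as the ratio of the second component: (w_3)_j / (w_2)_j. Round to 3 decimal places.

10.297

w1 = Dv₀ = (3·0 + 7·1; 7·0 + 5·1) = (7, 5)
w2 = Dw1 = (3·7 + 7·5; 7·7 + 5·5) = (56, 74)
w3 = Dw2 = (686, 762)
Ratio at component: 762 / 74 = 10.297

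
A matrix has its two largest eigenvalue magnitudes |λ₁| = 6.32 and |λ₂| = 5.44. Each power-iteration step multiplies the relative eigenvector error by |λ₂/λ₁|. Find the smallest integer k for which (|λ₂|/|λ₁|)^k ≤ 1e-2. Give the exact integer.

31

|λ₂/λ₁| = 5.44/6.32 = 0.86076
Need k ≥ ln(1e-2) / ln(0.86076) = -4.6052 / -0.1499 ≈ 30.713
Smallest integer k satisfying the bound: 31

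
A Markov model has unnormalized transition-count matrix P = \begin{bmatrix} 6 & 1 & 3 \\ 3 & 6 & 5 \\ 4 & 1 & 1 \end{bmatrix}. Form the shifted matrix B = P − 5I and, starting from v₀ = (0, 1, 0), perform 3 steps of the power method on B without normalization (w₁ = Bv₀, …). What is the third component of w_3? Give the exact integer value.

B = P − 5I has rows (1, 1, 3); (3, 1, 5); (4, 1, -4)
w1 = Bv₀ = (1·0 + 1·1 + 3·0; 3·0 + 1·1 + 5·0; 4·0 + 1·1 + (-4)·0) = (1, 1, 1)
w2 = Bw1 = (1·1 + 1·1 + 3·1; 3·1 + 1·1 + 5·1; 4·1 + 1·1 + (-4)·1) = (5, 9, 1)
w3 = Bw2 = (17, 29, 25)
Requested component of w3: 25

25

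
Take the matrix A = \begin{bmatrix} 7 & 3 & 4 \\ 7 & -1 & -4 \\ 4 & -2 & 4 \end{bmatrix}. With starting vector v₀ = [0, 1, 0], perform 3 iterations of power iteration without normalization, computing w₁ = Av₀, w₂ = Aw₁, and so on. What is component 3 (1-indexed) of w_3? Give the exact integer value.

4

w1 = Av₀ = (3, -1, -2)
w2 = Aw1 = (10, 30, 6)
w3 = Aw2 = (184, 16, 4)
The requested component of w3 is 4.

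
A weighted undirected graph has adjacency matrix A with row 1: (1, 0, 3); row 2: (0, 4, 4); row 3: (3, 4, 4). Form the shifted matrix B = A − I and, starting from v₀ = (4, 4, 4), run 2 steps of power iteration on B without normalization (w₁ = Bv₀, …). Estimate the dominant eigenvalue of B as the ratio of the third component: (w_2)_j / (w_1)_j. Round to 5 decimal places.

μ ≈ 6.70000

B = A − I has rows (0, 0, 3); (0, 3, 4); (3, 4, 3)
w1 = Bv₀ = (0·4 + 0·4 + 3·4; 0·4 + 3·4 + 4·4; 3·4 + 4·4 + 3·4) = (12, 28, 40)
w2 = Bw1 = (0·12 + 0·28 + 3·40; 0·12 + 3·28 + 4·40; 3·12 + 4·28 + 3·40) = (120, 244, 268)
Ratio: 268/40 = 6.70000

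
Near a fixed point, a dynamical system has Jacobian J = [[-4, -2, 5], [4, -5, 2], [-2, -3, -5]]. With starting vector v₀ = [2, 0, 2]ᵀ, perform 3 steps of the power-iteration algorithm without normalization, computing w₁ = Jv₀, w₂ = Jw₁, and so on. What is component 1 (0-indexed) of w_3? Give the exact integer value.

52

w1 = Jv₀ = ((-4)·2 + (-2)·0 + 5·2; 4·2 + (-5)·0 + 2·2; (-2)·2 + (-3)·0 + (-5)·2) = (2, 12, -14)
w2 = Jw1 = ((-4)·2 + (-2)·12 + 5·(-14); 4·2 + (-5)·12 + 2·(-14); (-2)·2 + (-3)·12 + (-5)·(-14)) = (-102, -80, 30)
w3 = Jw2 = (718, 52, 294)
The requested component of w3 is 52.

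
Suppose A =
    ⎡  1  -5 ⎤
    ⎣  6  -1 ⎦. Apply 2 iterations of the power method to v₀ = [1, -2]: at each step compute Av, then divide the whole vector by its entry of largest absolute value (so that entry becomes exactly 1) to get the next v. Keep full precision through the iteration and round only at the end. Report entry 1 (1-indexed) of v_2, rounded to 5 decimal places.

-0.50000

Av0 = (11.000000, 8.000000); divide by 11.000000 → v1 = (1.000000, 0.727273)
Av1 = (-2.636364, 5.272727); divide by 5.272727 → v2 = (-0.500000, 1.000000)
Requested entry of v2: -29/58 = -0.50000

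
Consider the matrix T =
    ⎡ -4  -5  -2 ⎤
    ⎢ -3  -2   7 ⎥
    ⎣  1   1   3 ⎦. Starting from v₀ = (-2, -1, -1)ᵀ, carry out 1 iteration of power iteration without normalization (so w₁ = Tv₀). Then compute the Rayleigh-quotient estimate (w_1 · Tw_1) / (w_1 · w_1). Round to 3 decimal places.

-3.328

w1 = Tv₀ = ((-4)·(-2) + (-5)·(-1) + (-2)·(-1); (-3)·(-2) + (-2)·(-1) + 7·(-1); 1·(-2) + 1·(-1) + 3·(-1)) = (15, 1, -6)
Tw1 = (-53, -89, -2)
w1·Tw1 = 15·(-53) + 1·(-89) + (-6)·(-2) = -872; w1·w1 = 15·15 + 1·1 + (-6)·(-6) = 262
λ ≈ -872/262 = -3.328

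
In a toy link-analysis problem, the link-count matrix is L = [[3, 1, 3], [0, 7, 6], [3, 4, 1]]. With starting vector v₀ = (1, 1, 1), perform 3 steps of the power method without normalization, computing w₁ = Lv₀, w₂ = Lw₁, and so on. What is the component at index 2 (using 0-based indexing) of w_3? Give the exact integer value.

811

w1 = Lv₀ = (3·1 + 1·1 + 3·1; 0·1 + 7·1 + 6·1; 3·1 + 4·1 + 1·1) = (7, 13, 8)
w2 = Lw1 = (3·7 + 1·13 + 3·8; 0·7 + 7·13 + 6·8; 3·7 + 4·13 + 1·8) = (58, 139, 81)
w3 = Lw2 = (556, 1459, 811)
The requested component of w3 is 811.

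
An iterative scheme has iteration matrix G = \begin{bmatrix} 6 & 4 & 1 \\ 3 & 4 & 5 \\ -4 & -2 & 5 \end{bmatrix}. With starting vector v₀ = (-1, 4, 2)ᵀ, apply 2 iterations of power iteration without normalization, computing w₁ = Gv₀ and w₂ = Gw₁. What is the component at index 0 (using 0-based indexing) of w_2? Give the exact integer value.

170

w1 = Gv₀ = (12, 23, 6)
w2 = Gw1 = (170, 158, -64)
The requested component of w2 is 170.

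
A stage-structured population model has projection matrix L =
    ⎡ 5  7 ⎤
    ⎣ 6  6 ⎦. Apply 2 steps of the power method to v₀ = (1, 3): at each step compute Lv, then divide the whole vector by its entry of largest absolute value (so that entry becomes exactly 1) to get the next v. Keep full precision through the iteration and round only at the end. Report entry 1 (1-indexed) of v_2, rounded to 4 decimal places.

0.9933

Lv0 = (26.00000, 24.00000); divide by 26.00000 → v1 = (1.00000, 0.92308)
Lv1 = (11.46154, 11.53846); divide by 11.53846 → v2 = (0.99333, 1.00000)
Requested entry of v2: 298/300 = 0.9933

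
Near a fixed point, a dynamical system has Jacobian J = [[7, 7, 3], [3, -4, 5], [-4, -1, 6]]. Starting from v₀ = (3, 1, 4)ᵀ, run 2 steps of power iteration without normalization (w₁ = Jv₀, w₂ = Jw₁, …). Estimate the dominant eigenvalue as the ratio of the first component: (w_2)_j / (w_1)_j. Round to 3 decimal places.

λ ≈ 12.200

w1 = Jv₀ = (40, 25, 11)
w2 = Jw1 = (488, 75, -119)
Ratio at component: 488 / 40 = 12.200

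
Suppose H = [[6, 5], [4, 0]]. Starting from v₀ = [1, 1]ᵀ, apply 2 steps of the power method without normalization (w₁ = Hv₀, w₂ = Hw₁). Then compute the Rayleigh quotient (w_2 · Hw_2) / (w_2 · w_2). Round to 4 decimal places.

w1 = Hv₀ = (6·1 + 5·1; 4·1 + 0·1) = (11, 4)
w2 = Hw1 = (6·11 + 5·4; 4·11 + 0·4) = (86, 44)
Hw2 = (736, 344)
w2·Hw2 = 86·736 + 44·344 = 78432; w2·w2 = 86·86 + 44·44 = 9332
λ ≈ 78432/9332 = 8.4046

8.4046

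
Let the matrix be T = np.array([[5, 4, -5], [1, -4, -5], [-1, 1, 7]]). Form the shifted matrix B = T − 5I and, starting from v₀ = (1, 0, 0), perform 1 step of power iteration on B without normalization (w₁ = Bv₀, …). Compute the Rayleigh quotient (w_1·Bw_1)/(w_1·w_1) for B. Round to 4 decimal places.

B = T − 5I has rows (0, 4, -5); (1, -9, -5); (-1, 1, 2)
w1 = Bv₀ = (0·1 + 4·0 + (-5)·0; 1·1 + (-9)·0 + (-5)·0; (-1)·1 + 1·0 + 2·0) = (0, 1, -1)
Bw1 = (9, -4, -1)
w1·Bw1 = -3; w1·w1 = 2; μ ≈ -3/2 = -1.5000

μ ≈ -1.5000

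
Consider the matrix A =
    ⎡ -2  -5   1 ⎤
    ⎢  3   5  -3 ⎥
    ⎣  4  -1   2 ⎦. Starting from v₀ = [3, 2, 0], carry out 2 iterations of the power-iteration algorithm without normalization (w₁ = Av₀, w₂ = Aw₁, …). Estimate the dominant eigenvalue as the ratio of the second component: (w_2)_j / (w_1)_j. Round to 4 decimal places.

λ ≈ 0.8947

w1 = Av₀ = (-16, 19, 10)
w2 = Aw1 = (-53, 17, -63)
Ratio at component: 17 / 19 = 0.8947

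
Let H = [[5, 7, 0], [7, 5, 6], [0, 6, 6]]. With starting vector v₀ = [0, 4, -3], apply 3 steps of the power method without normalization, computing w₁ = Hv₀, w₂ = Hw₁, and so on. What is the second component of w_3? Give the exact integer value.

2576

w1 = Hv₀ = (5·0 + 7·4 + 0·(-3); 7·0 + 5·4 + 6·(-3); 0·0 + 6·4 + 6·(-3)) = (28, 2, 6)
w2 = Hw1 = (5·28 + 7·2 + 0·6; 7·28 + 5·2 + 6·6; 0·28 + 6·2 + 6·6) = (154, 242, 48)
w3 = Hw2 = (2464, 2576, 1740)
The requested component of w3 is 2576.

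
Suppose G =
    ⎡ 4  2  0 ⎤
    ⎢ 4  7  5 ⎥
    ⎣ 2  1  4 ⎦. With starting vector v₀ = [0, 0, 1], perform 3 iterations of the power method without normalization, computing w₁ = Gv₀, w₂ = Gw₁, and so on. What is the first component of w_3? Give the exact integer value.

150

w1 = Gv₀ = (4·0 + 2·0 + 0·1; 4·0 + 7·0 + 5·1; 2·0 + 1·0 + 4·1) = (0, 5, 4)
w2 = Gw1 = (4·0 + 2·5 + 0·4; 4·0 + 7·5 + 5·4; 2·0 + 1·5 + 4·4) = (10, 55, 21)
w3 = Gw2 = (150, 530, 159)
The requested component of w3 is 150.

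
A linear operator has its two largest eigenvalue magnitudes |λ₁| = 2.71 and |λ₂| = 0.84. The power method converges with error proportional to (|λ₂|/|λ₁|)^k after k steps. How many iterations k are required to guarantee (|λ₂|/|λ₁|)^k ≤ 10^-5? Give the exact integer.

10

|λ₂/λ₁| = 0.84/2.71 = 0.30996
Need k ≥ ln(10^-5) / ln(0.30996) = -11.5129 / -1.1713 ≈ 9.829
Smallest integer k satisfying the bound: 10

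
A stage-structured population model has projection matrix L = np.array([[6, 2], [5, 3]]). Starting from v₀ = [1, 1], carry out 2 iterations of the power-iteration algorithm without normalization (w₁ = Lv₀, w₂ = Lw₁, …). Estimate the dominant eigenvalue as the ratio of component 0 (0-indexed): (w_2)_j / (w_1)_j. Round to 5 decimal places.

8.00000

w1 = Lv₀ = (6·1 + 2·1; 5·1 + 3·1) = (8, 8)
w2 = Lw1 = (6·8 + 2·8; 5·8 + 3·8) = (64, 64)
Ratio at component: 64 / 8 = 8.00000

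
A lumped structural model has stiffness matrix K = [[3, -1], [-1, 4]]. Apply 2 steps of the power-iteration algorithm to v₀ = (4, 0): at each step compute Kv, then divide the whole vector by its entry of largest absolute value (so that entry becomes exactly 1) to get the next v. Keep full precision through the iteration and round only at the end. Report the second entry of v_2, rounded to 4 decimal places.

-0.7000

Kv0 = (12.00000, -4.00000); divide by 12.00000 → v1 = (1.00000, -0.33333)
Kv1 = (3.33333, -2.33333); divide by 3.33333 → v2 = (1.00000, -0.70000)
Requested entry of v2: -28/40 = -0.7000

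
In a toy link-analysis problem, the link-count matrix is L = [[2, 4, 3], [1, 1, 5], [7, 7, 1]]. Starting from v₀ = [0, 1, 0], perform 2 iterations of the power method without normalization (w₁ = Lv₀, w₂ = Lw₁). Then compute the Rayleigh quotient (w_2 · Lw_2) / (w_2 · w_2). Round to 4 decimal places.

w1 = Lv₀ = (4, 1, 7)
w2 = Lw1 = (33, 40, 42)
Lw2 = (352, 283, 553)
w2·Lw2 = 33·352 + 40·283 + 42·553 = 46162; w2·w2 = 33·33 + 40·40 + 42·42 = 4453
λ ≈ 46162/4453 = 10.3665

10.3665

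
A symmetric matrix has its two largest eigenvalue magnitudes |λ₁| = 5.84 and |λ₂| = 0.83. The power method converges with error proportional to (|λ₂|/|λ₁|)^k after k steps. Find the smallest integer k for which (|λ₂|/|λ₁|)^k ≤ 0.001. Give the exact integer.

|λ₂/λ₁| = 0.83/5.84 = 0.14212
Need k ≥ ln(0.001) / ln(0.14212) = -6.9078 / -1.9511 ≈ 3.541
Smallest integer k satisfying the bound: 4

4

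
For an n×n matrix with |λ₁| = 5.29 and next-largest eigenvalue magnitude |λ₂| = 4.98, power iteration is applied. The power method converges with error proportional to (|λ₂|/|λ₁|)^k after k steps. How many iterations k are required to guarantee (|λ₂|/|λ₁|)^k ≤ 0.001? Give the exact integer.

115

|λ₂/λ₁| = 4.98/5.29 = 0.94140
Need k ≥ ln(0.001) / ln(0.94140) = -6.9078 / -0.0604 ≈ 114.389
Smallest integer k satisfying the bound: 115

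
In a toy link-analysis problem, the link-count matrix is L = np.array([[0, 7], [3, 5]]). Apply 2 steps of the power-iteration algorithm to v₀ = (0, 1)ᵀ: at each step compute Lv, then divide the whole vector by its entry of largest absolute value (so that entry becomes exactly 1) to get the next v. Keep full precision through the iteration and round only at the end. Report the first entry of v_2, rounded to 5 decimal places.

Lv0 = (7.000000, 5.000000); divide by 7.000000 → v1 = (1.000000, 0.714286)
Lv1 = (5.000000, 6.571429); divide by 6.571429 → v2 = (0.760870, 1.000000)
Requested entry of v2: 35/46 = 0.76087

0.76087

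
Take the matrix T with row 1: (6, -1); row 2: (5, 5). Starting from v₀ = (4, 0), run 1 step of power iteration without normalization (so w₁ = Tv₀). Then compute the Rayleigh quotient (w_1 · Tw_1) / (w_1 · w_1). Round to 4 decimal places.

w1 = Tv₀ = (6·4 + (-1)·0; 5·4 + 5·0) = (24, 20)
Tw1 = (124, 220)
w1·Tw1 = 24·124 + 20·220 = 7376; w1·w1 = 24·24 + 20·20 = 976
λ ≈ 7376/976 = 7.5574

λ ≈ 7.5574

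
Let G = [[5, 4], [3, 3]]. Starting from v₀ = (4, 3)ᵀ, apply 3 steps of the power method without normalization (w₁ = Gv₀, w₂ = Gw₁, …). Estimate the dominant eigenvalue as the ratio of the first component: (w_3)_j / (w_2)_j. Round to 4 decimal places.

w1 = Gv₀ = (5·4 + 4·3; 3·4 + 3·3) = (32, 21)
w2 = Gw1 = (5·32 + 4·21; 3·32 + 3·21) = (244, 159)
w3 = Gw2 = (1856, 1209)
Ratio at component: 1856 / 244 = 7.6066

7.6066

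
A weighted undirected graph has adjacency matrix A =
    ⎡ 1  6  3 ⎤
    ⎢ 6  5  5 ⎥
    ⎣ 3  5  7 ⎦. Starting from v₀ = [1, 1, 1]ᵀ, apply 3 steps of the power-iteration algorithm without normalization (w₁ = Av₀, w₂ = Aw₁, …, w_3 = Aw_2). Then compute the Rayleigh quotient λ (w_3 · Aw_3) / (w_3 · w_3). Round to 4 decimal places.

14.0932

w1 = Av₀ = (1·1 + 6·1 + 3·1; 6·1 + 5·1 + 5·1; 3·1 + 5·1 + 7·1) = (10, 16, 15)
w2 = Aw1 = (1·10 + 6·16 + 3·15; 6·10 + 5·16 + 5·15; 3·10 + 5·16 + 7·15) = (151, 215, 215)
w3 = Aw2 = (2086, 3056, 3033)
Aw3 = (29521, 42961, 42769)
w3·Aw3 = 2086·29521 + 3056·42961 + 3033·42769 = 322587999; w3·w3 = 2086·2086 + 3056·3056 + 3033·3033 = 22889621
λ ≈ 322587999/22889621 = 14.0932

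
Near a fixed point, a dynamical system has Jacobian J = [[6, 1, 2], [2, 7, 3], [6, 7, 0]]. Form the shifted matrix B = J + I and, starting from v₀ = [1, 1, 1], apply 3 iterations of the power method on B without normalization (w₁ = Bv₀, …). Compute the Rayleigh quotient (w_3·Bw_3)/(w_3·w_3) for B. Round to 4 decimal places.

μ ≈ 12.0348

B = J + I has rows (7, 1, 2); (2, 8, 3); (6, 7, 1)
w1 = Bv₀ = (10, 13, 14)
w2 = Bw1 = (111, 166, 165)
w3 = Bw2 = (1273, 2045, 1993)
Bw3 = (14942, 24885, 23946)
w3·Bw3 = 117635369; w3·w3 = 9774603; μ ≈ 117635369/9774603 = 12.0348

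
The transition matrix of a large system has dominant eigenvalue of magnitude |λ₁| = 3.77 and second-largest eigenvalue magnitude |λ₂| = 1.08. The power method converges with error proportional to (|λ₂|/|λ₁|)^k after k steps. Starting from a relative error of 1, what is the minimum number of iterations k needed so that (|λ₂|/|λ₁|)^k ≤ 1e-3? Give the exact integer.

6

|λ₂/λ₁| = 1.08/3.77 = 0.28647
Need k ≥ ln(1e-3) / ln(0.28647) = -6.9078 / -1.2501 ≈ 5.526
Smallest integer k satisfying the bound: 6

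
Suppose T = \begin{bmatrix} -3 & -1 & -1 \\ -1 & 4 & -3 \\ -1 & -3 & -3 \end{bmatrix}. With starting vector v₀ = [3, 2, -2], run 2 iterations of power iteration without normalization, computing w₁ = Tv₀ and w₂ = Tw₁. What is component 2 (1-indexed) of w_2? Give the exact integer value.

w1 = Tv₀ = (-9, 11, -3)
w2 = Tw1 = (19, 62, -15)
The requested component of w2 is 62.

62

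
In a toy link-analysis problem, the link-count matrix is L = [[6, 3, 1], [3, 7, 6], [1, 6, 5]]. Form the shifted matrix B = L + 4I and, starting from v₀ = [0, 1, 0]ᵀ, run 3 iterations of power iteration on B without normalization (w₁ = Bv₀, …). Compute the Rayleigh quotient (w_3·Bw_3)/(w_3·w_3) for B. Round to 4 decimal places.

μ ≈ 17.2744

B = L + 4I has rows (10, 3, 1); (3, 11, 6); (1, 6, 9)
w1 = Bv₀ = (3, 11, 6)
w2 = Bw1 = (69, 166, 123)
w3 = Bw2 = (1311, 2771, 2172)
Bw3 = (23595, 47446, 37485)
w3·Bw3 = 243823331; w3·w3 = 14114746; μ ≈ 243823331/14114746 = 17.2744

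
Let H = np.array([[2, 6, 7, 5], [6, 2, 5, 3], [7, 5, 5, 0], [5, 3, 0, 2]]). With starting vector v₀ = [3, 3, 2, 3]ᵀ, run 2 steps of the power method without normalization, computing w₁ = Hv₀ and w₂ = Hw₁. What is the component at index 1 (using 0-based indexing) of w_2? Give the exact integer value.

724

w1 = Hv₀ = (2·3 + 6·3 + 7·2 + 5·3; 6·3 + 2·3 + 5·2 + 3·3; 7·3 + 5·3 + 5·2 + 0·3; 5·3 + 3·3 + 0·2 + 2·3) = (53, 43, 46, 30)
w2 = Hw1 = (2·53 + 6·43 + 7·46 + 5·30; 6·53 + 2·43 + 5·46 + 3·30; 7·53 + 5·43 + 5·46 + 0·30; 5·53 + 3·43 + 0·46 + 2·30) = (836, 724, 816, 454)
The requested component of w2 is 724.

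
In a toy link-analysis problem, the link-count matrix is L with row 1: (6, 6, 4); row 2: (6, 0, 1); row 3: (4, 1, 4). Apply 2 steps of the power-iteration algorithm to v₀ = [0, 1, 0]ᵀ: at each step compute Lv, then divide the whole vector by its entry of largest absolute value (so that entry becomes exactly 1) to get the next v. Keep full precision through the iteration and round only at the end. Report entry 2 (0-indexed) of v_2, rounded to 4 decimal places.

Lv0 = (6.00000, 0.00000, 1.00000); divide by 6.00000 → v1 = (1.00000, 0.00000, 0.16667)
Lv1 = (6.66667, 6.16667, 4.66667); divide by 6.66667 → v2 = (1.00000, 0.92500, 0.70000)
Requested entry of v2: 28/40 = 0.7000

0.7000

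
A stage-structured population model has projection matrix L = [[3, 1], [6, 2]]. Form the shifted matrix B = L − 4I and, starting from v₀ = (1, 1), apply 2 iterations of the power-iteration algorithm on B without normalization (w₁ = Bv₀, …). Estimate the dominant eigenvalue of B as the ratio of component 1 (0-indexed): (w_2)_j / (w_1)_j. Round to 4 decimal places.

μ ≈ -2.0000

B = L − 4I has rows (-1, 1); (6, -2)
w1 = Bv₀ = (0, 4)
w2 = Bw1 = (4, -8)
Ratio: -8/4 = -2.0000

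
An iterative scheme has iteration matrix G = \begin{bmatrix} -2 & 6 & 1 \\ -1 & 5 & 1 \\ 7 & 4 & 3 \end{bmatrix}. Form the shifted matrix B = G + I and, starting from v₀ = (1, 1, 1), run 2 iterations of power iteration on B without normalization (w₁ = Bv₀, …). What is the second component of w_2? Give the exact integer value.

45

B = G + I has rows (-1, 6, 1); (-1, 6, 1); (7, 4, 4)
w1 = Bv₀ = ((-1)·1 + 6·1 + 1·1; (-1)·1 + 6·1 + 1·1; 7·1 + 4·1 + 4·1) = (6, 6, 15)
w2 = Bw1 = ((-1)·6 + 6·6 + 1·15; (-1)·6 + 6·6 + 1·15; 7·6 + 4·6 + 4·15) = (45, 45, 126)
Requested component of w2: 45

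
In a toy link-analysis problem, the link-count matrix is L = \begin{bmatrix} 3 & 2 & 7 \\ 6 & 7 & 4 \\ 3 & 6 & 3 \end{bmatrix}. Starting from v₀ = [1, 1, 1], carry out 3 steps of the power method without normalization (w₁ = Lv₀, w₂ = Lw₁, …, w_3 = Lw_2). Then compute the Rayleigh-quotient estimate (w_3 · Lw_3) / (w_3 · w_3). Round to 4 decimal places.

λ ≈ 13.8692

w1 = Lv₀ = (12, 17, 12)
w2 = Lw1 = (154, 239, 174)
w3 = Lw2 = (2158, 3293, 2418)
Lw3 = (29986, 45671, 33486)
w3·Lw3 = 2158·29986 + 3293·45671 + 2418·33486 = 296073539; w3·w3 = 2158·2158 + 3293·3293 + 2418·2418 = 21347537
λ ≈ 296073539/21347537 = 13.8692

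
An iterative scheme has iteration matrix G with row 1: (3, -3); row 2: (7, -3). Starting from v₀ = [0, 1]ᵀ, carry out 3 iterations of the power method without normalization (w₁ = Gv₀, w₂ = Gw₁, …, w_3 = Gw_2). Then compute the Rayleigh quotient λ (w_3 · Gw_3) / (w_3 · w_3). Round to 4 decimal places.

λ ≈ 2.0000

w1 = Gv₀ = (3·0 + (-3)·1; 7·0 + (-3)·1) = (-3, -3)
w2 = Gw1 = (3·(-3) + (-3)·(-3); 7·(-3) + (-3)·(-3)) = (0, -12)
w3 = Gw2 = (36, 36)
Gw3 = (0, 144)
w3·Gw3 = 36·0 + 36·144 = 5184; w3·w3 = 36·36 + 36·36 = 2592
λ ≈ 5184/2592 = 2.0000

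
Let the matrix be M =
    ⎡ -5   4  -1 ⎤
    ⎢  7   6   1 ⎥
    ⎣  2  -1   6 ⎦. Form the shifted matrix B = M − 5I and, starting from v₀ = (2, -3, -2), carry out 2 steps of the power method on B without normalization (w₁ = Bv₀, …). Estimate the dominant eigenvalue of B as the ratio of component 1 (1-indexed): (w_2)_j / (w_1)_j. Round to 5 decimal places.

-11.03333

B = M − 5I has rows (-10, 4, -1); (7, 1, 1); (2, -1, 1)
w1 = Bv₀ = (-30, 9, 5)
w2 = Bw1 = (331, -196, -64)
Ratio: 331/-30 = -11.03333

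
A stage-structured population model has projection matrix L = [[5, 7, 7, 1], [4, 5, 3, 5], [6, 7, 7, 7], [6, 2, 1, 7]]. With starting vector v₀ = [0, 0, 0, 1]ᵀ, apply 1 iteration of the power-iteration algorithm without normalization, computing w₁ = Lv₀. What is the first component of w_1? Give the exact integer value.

1

w1 = Lv₀ = (5·0 + 7·0 + 7·0 + 1·1; 4·0 + 5·0 + 3·0 + 5·1; 6·0 + 7·0 + 7·0 + 7·1; 6·0 + 2·0 + 1·0 + 7·1) = (1, 5, 7, 7)
The requested component of w1 is 1.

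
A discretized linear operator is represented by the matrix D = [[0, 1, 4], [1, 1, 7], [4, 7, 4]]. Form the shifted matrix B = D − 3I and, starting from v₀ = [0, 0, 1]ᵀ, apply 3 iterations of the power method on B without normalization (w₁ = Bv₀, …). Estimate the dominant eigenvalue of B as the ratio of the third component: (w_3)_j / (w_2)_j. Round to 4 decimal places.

0.6212

B = D − 3I has rows (-3, 1, 4); (1, -2, 7); (4, 7, 1)
w1 = Bv₀ = ((-3)·0 + 1·0 + 4·1; 1·0 + (-2)·0 + 7·1; 4·0 + 7·0 + 1·1) = (4, 7, 1)
w2 = Bw1 = ((-3)·4 + 1·7 + 4·1; 1·4 + (-2)·7 + 7·1; 4·4 + 7·7 + 1·1) = (-1, -3, 66)
w3 = Bw2 = (264, 467, 41)
Ratio: 41/66 = 0.6212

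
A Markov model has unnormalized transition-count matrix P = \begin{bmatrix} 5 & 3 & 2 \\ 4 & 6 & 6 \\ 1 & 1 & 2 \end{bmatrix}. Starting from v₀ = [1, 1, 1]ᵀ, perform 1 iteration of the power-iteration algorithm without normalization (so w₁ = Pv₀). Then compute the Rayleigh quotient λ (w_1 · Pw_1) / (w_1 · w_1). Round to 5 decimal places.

w1 = Pv₀ = (5·1 + 3·1 + 2·1; 4·1 + 6·1 + 6·1; 1·1 + 1·1 + 2·1) = (10, 16, 4)
Pw1 = (106, 160, 34)
w1·Pw1 = 10·106 + 16·160 + 4·34 = 3756; w1·w1 = 10·10 + 16·16 + 4·4 = 372
λ ≈ 3756/372 = 10.09677

λ ≈ 10.09677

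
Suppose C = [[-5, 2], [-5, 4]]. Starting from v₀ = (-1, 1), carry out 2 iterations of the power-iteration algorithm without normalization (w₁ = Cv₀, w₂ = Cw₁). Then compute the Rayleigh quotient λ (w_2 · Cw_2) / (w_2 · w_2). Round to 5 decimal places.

w1 = Cv₀ = ((-5)·(-1) + 2·1; (-5)·(-1) + 4·1) = (7, 9)
w2 = Cw1 = ((-5)·7 + 2·9; (-5)·7 + 4·9) = (-17, 1)
Cw2 = (87, 89)
w2·Cw2 = (-17)·87 + 1·89 = -1390; w2·w2 = (-17)·(-17) + 1·1 = 290
λ ≈ -1390/290 = -4.79310

λ ≈ -4.79310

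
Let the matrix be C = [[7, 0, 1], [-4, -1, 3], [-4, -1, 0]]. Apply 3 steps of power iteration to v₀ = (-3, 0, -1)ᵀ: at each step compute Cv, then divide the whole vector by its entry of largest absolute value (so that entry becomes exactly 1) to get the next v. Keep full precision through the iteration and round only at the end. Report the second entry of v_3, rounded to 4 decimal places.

-0.7541

Cv0 = (-22.00000, 9.00000, 12.00000); divide by -22.00000 → v1 = (1.00000, -0.40909, -0.54545)
Cv1 = (6.45455, -5.22727, -3.59091); divide by 6.45455 → v2 = (1.00000, -0.80986, -0.55634)
Cv2 = (6.44366, -4.85915, -3.19014); divide by 6.44366 → v3 = (1.00000, -0.75410, -0.49508)
Requested entry of v3: 690/-915 = -0.7541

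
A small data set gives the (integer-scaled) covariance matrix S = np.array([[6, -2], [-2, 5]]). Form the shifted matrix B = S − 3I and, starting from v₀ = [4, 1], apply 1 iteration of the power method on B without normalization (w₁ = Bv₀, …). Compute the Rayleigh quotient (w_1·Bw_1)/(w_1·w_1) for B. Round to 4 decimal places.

4.5000

B = S − 3I has rows (3, -2); (-2, 2)
w1 = Bv₀ = (10, -6)
Bw1 = (42, -32)
w1·Bw1 = 612; w1·w1 = 136; μ ≈ 612/136 = 4.5000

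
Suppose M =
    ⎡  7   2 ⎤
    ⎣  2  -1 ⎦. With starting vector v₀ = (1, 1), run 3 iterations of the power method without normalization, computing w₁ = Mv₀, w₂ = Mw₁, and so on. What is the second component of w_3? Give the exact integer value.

w1 = Mv₀ = (7·1 + 2·1; 2·1 + (-1)·1) = (9, 1)
w2 = Mw1 = (7·9 + 2·1; 2·9 + (-1)·1) = (65, 17)
w3 = Mw2 = (489, 113)
The requested component of w3 is 113.

113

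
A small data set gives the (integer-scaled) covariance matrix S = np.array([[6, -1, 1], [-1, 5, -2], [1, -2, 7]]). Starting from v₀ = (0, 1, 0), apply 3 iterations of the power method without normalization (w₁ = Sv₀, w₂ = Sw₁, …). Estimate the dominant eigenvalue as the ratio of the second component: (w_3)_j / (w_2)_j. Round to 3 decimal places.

7.100

w1 = Sv₀ = (-1, 5, -2)
w2 = Sw1 = (-13, 30, -25)
w3 = Sw2 = (-133, 213, -248)
Ratio at component: 213 / 30 = 7.100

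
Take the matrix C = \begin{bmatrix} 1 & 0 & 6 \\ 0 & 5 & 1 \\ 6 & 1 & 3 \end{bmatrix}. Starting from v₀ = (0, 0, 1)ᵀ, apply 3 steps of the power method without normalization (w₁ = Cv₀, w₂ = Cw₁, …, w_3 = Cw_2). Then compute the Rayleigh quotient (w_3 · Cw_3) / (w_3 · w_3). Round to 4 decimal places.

w1 = Cv₀ = (1·0 + 0·0 + 6·1; 0·0 + 5·0 + 1·1; 6·0 + 1·0 + 3·1) = (6, 1, 3)
w2 = Cw1 = (1·6 + 0·1 + 6·3; 0·6 + 5·1 + 1·3; 6·6 + 1·1 + 3·3) = (24, 8, 46)
w3 = Cw2 = (300, 86, 290)
Cw3 = (2040, 720, 2756)
w3·Cw3 = 300·2040 + 86·720 + 290·2756 = 1473160; w3·w3 = 300·300 + 86·86 + 290·290 = 181496
λ ≈ 1473160/181496 = 8.1168

8.1168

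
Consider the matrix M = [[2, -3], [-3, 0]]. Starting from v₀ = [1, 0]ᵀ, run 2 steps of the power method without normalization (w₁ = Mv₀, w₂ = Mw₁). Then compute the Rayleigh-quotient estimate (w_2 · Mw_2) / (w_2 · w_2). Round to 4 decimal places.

3.9317

w1 = Mv₀ = (2·1 + (-3)·0; (-3)·1 + 0·0) = (2, -3)
w2 = Mw1 = (2·2 + (-3)·(-3); (-3)·2 + 0·(-3)) = (13, -6)
Mw2 = (44, -39)
w2·Mw2 = 13·44 + (-6)·(-39) = 806; w2·w2 = 13·13 + (-6)·(-6) = 205
λ ≈ 806/205 = 3.9317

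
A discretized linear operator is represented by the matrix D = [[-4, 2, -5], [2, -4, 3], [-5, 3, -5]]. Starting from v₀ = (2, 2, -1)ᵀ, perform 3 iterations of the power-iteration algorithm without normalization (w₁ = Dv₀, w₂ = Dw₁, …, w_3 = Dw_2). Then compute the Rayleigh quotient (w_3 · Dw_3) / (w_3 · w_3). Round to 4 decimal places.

λ ≈ -11.2517

w1 = Dv₀ = ((-4)·2 + 2·2 + (-5)·(-1); 2·2 + (-4)·2 + 3·(-1); (-5)·2 + 3·2 + (-5)·(-1)) = (1, -7, 1)
w2 = Dw1 = ((-4)·1 + 2·(-7) + (-5)·1; 2·1 + (-4)·(-7) + 3·1; (-5)·1 + 3·(-7) + (-5)·1) = (-23, 33, -31)
w3 = Dw2 = (313, -271, 369)
Dw3 = (-3639, 2817, -4223)
w3·Dw3 = 313·(-3639) + (-271)·2817 + 369·(-4223) = -3460701; w3·w3 = 313·313 + (-271)·(-271) + 369·369 = 307571
λ ≈ -3460701/307571 = -11.2517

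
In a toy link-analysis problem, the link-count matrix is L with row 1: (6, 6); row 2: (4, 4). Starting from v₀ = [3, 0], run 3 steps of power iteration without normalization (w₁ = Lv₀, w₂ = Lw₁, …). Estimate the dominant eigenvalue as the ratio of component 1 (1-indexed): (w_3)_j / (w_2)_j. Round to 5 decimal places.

λ ≈ 10.00000

w1 = Lv₀ = (6·3 + 6·0; 4·3 + 4·0) = (18, 12)
w2 = Lw1 = (6·18 + 6·12; 4·18 + 4·12) = (180, 120)
w3 = Lw2 = (1800, 1200)
Ratio at component: 1800 / 180 = 10.00000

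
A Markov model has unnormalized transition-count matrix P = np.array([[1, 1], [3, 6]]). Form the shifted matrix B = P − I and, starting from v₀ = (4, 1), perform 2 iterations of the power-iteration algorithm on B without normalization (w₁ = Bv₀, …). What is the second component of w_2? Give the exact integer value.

B = P − I has rows (0, 1); (3, 5)
w1 = Bv₀ = (1, 17)
w2 = Bw1 = (17, 88)
Requested component of w2: 88

88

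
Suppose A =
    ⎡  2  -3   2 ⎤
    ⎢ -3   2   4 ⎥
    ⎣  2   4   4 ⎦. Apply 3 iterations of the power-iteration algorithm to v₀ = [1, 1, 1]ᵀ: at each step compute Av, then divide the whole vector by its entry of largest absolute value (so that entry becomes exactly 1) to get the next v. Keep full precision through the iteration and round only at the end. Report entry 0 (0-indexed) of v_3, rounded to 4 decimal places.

0.0121

Av0 = (1.00000, 3.00000, 10.00000); divide by 10.00000 → v1 = (0.10000, 0.30000, 1.00000)
Av1 = (1.30000, 4.30000, 5.40000); divide by 5.40000 → v2 = (0.24074, 0.79630, 1.00000)
Av2 = (0.09259, 4.87037, 7.66667); divide by 7.66667 → v3 = (0.01208, 0.63527, 1.00000)
Requested entry of v3: 5/414 = 0.0121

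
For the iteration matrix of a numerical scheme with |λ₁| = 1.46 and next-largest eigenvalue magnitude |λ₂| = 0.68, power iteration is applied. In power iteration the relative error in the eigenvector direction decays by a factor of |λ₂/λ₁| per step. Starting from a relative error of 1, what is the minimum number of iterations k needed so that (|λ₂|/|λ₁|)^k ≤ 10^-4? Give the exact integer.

|λ₂/λ₁| = 0.68/1.46 = 0.46575
Need k ≥ ln(10^-4) / ln(0.46575) = -9.2103 / -0.7641 ≈ 12.054
Smallest integer k satisfying the bound: 13

13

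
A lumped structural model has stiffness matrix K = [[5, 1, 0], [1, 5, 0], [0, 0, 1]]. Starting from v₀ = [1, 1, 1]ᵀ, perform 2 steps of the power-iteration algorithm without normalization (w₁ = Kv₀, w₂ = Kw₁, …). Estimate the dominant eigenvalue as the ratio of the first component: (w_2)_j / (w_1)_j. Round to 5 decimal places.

6.00000

w1 = Kv₀ = (6, 6, 1)
w2 = Kw1 = (36, 36, 1)
Ratio at component: 36 / 6 = 6.00000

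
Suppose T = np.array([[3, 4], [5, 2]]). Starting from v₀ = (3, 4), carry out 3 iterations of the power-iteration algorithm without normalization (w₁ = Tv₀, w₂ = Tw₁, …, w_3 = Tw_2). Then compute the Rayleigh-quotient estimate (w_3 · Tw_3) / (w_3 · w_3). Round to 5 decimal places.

w1 = Tv₀ = (25, 23)
w2 = Tw1 = (167, 171)
w3 = Tw2 = (1185, 1177)
Tw3 = (8263, 8279)
w3·Tw3 = 1185·8263 + 1177·8279 = 19536038; w3·w3 = 1185·1185 + 1177·1177 = 2789554
λ ≈ 19536038/2789554 = 7.00328

λ ≈ 7.00328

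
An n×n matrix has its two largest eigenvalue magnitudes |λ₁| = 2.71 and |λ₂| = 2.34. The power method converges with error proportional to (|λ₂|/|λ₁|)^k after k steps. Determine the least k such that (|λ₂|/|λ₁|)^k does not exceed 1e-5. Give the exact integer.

79

|λ₂/λ₁| = 2.34/2.71 = 0.86347
Need k ≥ ln(1e-5) / ln(0.86347) = -11.5129 / -0.1468 ≈ 78.427
Smallest integer k satisfying the bound: 79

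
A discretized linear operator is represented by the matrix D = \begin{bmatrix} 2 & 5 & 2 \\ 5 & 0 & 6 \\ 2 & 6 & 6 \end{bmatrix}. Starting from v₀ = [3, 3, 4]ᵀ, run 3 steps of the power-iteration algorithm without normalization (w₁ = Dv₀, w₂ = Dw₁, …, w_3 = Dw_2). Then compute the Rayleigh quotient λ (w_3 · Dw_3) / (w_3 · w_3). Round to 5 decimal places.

w1 = Dv₀ = (2·3 + 5·3 + 2·4; 5·3 + 0·3 + 6·4; 2·3 + 6·3 + 6·4) = (29, 39, 48)
w2 = Dw1 = (2·29 + 5·39 + 2·48; 5·29 + 0·39 + 6·48; 2·29 + 6·39 + 6·48) = (349, 433, 580)
w3 = Dw2 = (4023, 5225, 6776)
Dw3 = (47723, 60771, 80052)
w3·Dw3 = 4023·47723 + 5225·60771 + 6776·80052 = 1051950456; w3·w3 = 4023·4023 + 5225·5225 + 6776·6776 = 89399330
λ ≈ 1051950456/89399330 = 11.76687

11.76687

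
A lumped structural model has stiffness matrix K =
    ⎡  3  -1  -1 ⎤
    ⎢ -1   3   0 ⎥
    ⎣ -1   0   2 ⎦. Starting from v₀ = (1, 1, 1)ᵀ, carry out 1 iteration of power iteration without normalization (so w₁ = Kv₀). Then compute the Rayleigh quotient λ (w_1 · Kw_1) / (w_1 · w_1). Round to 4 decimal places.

1.8333

w1 = Kv₀ = (1, 2, 1)
Kw1 = (0, 5, 1)
w1·Kw1 = 1·0 + 2·5 + 1·1 = 11; w1·w1 = 1·1 + 2·2 + 1·1 = 6
λ ≈ 11/6 = 1.8333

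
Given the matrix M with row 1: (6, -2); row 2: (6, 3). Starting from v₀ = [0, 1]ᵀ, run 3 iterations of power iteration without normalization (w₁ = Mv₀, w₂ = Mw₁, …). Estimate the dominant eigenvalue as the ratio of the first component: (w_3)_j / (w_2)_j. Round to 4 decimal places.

λ ≈ 5.6667

w1 = Mv₀ = (-2, 3)
w2 = Mw1 = (-18, -3)
w3 = Mw2 = (-102, -117)
Ratio at component: -102 / -18 = 5.6667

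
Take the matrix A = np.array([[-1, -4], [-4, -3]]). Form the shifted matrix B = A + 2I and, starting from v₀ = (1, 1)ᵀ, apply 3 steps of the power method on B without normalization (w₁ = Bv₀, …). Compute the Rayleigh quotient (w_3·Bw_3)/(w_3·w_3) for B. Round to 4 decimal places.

-4.0000

B = A + 2I has rows (1, -4); (-4, -1)
w1 = Bv₀ = (-3, -5)
w2 = Bw1 = (17, 17)
w3 = Bw2 = (-51, -85)
Bw3 = (289, 289)
w3·Bw3 = -39304; w3·w3 = 9826; μ ≈ -39304/9826 = -4.0000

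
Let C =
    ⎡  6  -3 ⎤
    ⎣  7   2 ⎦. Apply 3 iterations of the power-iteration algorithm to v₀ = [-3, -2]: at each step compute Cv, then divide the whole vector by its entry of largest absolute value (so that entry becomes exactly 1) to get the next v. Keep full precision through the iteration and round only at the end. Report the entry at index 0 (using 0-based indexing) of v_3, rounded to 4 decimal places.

Cv0 = (-12.00000, -25.00000); divide by -25.00000 → v1 = (0.48000, 1.00000)
Cv1 = (-0.12000, 5.36000); divide by 5.36000 → v2 = (-0.02239, 1.00000)
Cv2 = (-3.13433, 1.84328); divide by -3.13433 → v3 = (1.00000, -0.58810)
Requested entry of v3: 420/420 = 1.0000

1.0000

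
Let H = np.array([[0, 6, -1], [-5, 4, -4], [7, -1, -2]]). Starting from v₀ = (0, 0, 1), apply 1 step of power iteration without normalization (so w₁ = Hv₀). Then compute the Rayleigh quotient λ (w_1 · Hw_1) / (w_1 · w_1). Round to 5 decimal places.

w1 = Hv₀ = (0·0 + 6·0 + (-1)·1; (-5)·0 + 4·0 + (-4)·1; 7·0 + (-1)·0 + (-2)·1) = (-1, -4, -2)
Hw1 = (-22, -3, 1)
w1·Hw1 = (-1)·(-22) + (-4)·(-3) + (-2)·1 = 32; w1·w1 = (-1)·(-1) + (-4)·(-4) + (-2)·(-2) = 21
λ ≈ 32/21 = 1.52381

λ ≈ 1.52381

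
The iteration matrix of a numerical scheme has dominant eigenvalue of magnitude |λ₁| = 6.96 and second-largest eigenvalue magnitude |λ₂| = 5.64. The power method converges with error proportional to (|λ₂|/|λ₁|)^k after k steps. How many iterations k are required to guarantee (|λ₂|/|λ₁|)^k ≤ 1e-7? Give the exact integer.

77

|λ₂/λ₁| = 5.64/6.96 = 0.81034
Need k ≥ ln(1e-7) / ln(0.81034) = -16.1181 / -0.2103 ≈ 76.645
Smallest integer k satisfying the bound: 77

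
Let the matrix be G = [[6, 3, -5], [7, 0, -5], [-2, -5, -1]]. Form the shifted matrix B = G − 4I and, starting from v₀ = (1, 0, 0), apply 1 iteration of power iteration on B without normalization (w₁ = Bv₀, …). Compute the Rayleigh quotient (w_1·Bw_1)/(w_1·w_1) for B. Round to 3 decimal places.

B = G − 4I has rows (2, 3, -5); (7, -4, -5); (-2, -5, -5)
w1 = Bv₀ = (2·1 + 3·0 + (-5)·0; 7·1 + (-4)·0 + (-5)·0; (-2)·1 + (-5)·0 + (-5)·0) = (2, 7, -2)
Bw1 = (35, -4, -29)
w1·Bw1 = 100; w1·w1 = 57; μ ≈ 100/57 = 1.754

μ ≈ 1.754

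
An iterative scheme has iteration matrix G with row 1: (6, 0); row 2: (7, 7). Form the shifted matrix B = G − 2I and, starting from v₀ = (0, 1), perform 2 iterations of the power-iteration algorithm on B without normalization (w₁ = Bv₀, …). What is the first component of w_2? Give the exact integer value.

B = G − 2I has rows (4, 0); (7, 5)
w1 = Bv₀ = (0, 5)
w2 = Bw1 = (0, 25)
Requested component of w2: 0

0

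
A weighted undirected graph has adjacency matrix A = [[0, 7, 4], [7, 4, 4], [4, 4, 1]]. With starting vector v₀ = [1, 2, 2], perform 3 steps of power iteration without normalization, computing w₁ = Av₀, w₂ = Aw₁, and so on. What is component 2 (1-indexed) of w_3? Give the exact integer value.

w1 = Av₀ = (0·1 + 7·2 + 4·2; 7·1 + 4·2 + 4·2; 4·1 + 4·2 + 1·2) = (22, 23, 14)
w2 = Aw1 = (0·22 + 7·23 + 4·14; 7·22 + 4·23 + 4·14; 4·22 + 4·23 + 1·14) = (217, 302, 194)
w3 = Aw2 = (2890, 3503, 2270)
The requested component of w3 is 3503.

3503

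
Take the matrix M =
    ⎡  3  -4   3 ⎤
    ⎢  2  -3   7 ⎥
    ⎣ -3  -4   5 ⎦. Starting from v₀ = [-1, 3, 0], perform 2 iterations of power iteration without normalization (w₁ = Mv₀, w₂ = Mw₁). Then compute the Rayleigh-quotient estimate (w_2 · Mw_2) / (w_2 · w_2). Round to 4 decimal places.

w1 = Mv₀ = (3·(-1) + (-4)·3 + 3·0; 2·(-1) + (-3)·3 + 7·0; (-3)·(-1) + (-4)·3 + 5·0) = (-15, -11, -9)
w2 = Mw1 = (3·(-15) + (-4)·(-11) + 3·(-9); 2·(-15) + (-3)·(-11) + 7·(-9); (-3)·(-15) + (-4)·(-11) + 5·(-9)) = (-28, -60, 44)
Mw2 = (288, 432, 544)
w2·Mw2 = (-28)·288 + (-60)·432 + 44·544 = -10048; w2·w2 = (-28)·(-28) + (-60)·(-60) + 44·44 = 6320
λ ≈ -10048/6320 = -1.5899

λ ≈ -1.5899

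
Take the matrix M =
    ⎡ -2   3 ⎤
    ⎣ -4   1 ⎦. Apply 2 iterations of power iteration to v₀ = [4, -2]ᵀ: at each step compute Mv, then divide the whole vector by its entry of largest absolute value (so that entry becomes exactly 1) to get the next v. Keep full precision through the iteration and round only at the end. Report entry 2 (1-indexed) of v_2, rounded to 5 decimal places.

1.00000

Mv0 = (-14.000000, -18.000000); divide by -18.000000 → v1 = (0.777778, 1.000000)
Mv1 = (1.444444, -2.111111); divide by -2.111111 → v2 = (-0.684211, 1.000000)
Requested entry of v2: 38/38 = 1.00000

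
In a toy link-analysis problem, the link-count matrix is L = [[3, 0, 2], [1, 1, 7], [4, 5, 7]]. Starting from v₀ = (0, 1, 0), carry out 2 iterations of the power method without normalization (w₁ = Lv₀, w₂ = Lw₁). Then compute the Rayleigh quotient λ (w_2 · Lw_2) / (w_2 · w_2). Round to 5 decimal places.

w1 = Lv₀ = (0, 1, 5)
w2 = Lw1 = (10, 36, 40)
Lw2 = (110, 326, 500)
w2·Lw2 = 10·110 + 36·326 + 40·500 = 32836; w2·w2 = 10·10 + 36·36 + 40·40 = 2996
λ ≈ 32836/2996 = 10.95995

λ ≈ 10.95995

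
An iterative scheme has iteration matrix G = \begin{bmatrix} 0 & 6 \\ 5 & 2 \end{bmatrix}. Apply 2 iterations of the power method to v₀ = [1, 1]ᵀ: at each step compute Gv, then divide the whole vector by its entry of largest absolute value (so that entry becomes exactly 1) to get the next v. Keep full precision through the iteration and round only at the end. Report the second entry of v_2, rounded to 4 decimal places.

Gv0 = (6.00000, 7.00000); divide by 7.00000 → v1 = (0.85714, 1.00000)
Gv1 = (6.00000, 6.28571); divide by 6.28571 → v2 = (0.95455, 1.00000)
Requested entry of v2: 44/44 = 1.0000

1.0000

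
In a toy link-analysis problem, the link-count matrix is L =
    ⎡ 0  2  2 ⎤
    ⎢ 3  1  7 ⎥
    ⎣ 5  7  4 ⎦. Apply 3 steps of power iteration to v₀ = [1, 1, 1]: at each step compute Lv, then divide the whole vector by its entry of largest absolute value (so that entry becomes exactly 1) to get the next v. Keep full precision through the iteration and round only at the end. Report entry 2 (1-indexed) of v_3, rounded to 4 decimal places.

0.7660

Lv0 = (4.00000, 11.00000, 16.00000); divide by 16.00000 → v1 = (0.25000, 0.68750, 1.00000)
Lv1 = (3.37500, 8.43750, 10.06250); divide by 10.06250 → v2 = (0.33540, 0.83851, 1.00000)
Lv2 = (3.67702, 8.84472, 11.54658); divide by 11.54658 → v3 = (0.31845, 0.76600, 1.00000)
Requested entry of v3: 1424/1859 = 0.7660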